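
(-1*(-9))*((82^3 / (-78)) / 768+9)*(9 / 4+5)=-44341 / 3328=-13.32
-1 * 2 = -2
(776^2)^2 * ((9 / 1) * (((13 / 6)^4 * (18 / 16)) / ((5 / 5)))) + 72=80911513428584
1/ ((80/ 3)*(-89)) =-3/ 7120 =-0.00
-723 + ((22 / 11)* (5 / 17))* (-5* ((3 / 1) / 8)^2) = -393537 / 544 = -723.41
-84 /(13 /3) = -19.38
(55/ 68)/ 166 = 55/ 11288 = 0.00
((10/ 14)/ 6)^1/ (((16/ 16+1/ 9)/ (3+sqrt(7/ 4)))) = 3 * sqrt(7)/ 56+9/ 28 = 0.46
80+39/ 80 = 6439/ 80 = 80.49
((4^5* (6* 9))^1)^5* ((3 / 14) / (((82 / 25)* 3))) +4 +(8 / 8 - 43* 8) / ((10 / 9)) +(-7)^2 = 32310866109186950823202141 / 2870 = 11258141501458867882648.83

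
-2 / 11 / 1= -2 / 11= -0.18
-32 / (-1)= 32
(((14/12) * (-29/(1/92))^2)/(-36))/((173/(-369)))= 255366286/519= 492035.23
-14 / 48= -7 / 24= -0.29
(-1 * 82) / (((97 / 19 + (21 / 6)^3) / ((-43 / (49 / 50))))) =26797600 / 357357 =74.99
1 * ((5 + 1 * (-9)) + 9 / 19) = -67 / 19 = -3.53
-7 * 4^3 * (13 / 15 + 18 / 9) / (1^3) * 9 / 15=-19264 / 25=-770.56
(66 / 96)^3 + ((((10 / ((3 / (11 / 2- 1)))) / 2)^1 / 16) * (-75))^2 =5063831 / 4096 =1236.29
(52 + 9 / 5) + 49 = 514 / 5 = 102.80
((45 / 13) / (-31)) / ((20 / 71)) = -639 / 1612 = -0.40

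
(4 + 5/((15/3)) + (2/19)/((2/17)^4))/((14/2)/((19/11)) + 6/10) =421405/3536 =119.18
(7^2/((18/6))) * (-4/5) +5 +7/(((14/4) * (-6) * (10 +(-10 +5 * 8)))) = -323/40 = -8.08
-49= -49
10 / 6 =5 / 3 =1.67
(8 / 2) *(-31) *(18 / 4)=-558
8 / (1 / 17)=136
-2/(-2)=1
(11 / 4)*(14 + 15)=319 / 4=79.75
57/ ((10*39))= 19/ 130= 0.15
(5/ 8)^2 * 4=25/ 16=1.56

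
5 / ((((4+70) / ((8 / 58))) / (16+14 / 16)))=675 / 4292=0.16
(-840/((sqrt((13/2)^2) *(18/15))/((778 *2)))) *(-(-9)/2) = -9802800/13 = -754061.54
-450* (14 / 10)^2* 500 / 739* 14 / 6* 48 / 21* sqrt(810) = -21168000* sqrt(10) / 739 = -90580.64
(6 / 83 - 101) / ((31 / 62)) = -16754 / 83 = -201.86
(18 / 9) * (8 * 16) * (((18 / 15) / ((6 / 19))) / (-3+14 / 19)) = -92416 / 215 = -429.84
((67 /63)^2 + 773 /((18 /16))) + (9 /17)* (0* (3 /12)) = 2731633 /3969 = 688.24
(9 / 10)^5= 59049 / 100000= 0.59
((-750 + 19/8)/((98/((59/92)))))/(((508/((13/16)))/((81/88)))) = -0.01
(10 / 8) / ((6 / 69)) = 115 / 8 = 14.38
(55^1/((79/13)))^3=365525875/493039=741.37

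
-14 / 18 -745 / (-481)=3338 / 4329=0.77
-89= -89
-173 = -173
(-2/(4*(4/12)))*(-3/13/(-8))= -9/208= -0.04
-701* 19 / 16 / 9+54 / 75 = -330383 / 3600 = -91.77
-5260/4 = -1315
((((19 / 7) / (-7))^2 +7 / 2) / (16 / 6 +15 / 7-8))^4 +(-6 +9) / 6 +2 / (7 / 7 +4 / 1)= 58319036932585465917 / 22313396254648185680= 2.61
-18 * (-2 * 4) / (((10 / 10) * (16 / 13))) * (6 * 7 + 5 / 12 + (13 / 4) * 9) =8385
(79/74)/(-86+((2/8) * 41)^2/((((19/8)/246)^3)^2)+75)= 3716624599/451679120429023174025282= 0.00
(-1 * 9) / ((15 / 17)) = -51 / 5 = -10.20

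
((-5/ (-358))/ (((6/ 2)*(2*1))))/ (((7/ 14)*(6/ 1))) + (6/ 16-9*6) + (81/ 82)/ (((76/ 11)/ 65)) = -222536423/ 5019876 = -44.33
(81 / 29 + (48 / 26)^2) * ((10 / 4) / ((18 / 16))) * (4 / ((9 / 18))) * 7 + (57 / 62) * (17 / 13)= 234864193 / 303862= 772.93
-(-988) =988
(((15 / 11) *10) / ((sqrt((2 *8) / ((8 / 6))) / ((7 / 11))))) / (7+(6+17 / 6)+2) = 1050 *sqrt(3) / 12947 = 0.14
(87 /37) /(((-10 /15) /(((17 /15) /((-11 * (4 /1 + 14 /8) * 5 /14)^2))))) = -2319072 /296041625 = -0.01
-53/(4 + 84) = -53/88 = -0.60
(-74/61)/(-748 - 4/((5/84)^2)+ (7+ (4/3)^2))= 16650/25640801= 0.00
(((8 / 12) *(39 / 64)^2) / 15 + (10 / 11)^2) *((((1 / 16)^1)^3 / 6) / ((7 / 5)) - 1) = -25667632589 / 30450647040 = -0.84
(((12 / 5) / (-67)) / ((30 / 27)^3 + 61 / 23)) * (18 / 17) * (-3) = 0.03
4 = 4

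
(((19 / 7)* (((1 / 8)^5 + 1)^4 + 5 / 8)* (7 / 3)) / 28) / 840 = 0.00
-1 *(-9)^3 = 729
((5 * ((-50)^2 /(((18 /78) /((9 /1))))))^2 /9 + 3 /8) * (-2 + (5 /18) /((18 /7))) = -129496250001839 /2592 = -49959972994.54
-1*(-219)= 219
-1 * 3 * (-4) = 12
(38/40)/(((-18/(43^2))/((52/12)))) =-456703/1080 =-422.87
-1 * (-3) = 3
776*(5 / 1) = 3880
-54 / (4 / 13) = -351 / 2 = -175.50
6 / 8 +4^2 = 67 / 4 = 16.75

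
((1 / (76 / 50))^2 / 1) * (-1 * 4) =-625 / 361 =-1.73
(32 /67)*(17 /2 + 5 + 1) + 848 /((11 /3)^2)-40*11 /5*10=-6566672 /8107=-810.00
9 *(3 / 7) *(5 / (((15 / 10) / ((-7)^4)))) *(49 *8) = 12101040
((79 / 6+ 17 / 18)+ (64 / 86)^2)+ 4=18.66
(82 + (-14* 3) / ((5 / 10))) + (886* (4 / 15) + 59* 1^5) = 4399 / 15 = 293.27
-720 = -720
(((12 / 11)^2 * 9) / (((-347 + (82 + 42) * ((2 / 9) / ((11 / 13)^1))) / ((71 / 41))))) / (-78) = 138024 / 182509327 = 0.00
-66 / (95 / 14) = -9.73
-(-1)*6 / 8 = 3 / 4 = 0.75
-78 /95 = -0.82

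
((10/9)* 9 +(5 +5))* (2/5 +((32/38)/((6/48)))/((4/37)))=23832/19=1254.32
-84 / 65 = -1.29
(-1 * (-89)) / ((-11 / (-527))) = 46903 / 11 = 4263.91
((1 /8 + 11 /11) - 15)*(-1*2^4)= 222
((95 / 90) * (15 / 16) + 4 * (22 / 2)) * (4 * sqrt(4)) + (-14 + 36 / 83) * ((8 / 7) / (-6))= 2527355 / 6972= 362.50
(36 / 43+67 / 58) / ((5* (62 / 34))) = 84473 / 386570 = 0.22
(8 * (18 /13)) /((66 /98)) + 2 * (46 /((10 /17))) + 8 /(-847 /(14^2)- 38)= 5851570 /33891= 172.66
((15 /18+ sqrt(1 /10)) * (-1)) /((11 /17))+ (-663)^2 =29011469 /66- 17 * sqrt(10) /110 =439567.22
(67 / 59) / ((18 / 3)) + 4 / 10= 1043 / 1770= 0.59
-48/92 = -12/23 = -0.52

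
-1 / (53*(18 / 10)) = -5 / 477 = -0.01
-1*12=-12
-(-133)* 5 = 665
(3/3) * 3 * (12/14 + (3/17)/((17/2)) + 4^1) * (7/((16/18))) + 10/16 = 267881/2312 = 115.87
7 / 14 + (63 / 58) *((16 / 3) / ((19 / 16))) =5927 / 1102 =5.38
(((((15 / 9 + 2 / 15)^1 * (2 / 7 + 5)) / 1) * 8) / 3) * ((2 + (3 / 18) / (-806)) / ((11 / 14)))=1431308 / 22165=64.58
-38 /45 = -0.84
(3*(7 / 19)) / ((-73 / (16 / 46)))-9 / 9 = -32069 / 31901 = -1.01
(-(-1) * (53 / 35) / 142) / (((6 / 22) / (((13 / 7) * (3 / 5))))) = 7579 / 173950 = 0.04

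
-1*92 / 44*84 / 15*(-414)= 266616 / 55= 4847.56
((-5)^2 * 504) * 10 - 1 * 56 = 125944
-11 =-11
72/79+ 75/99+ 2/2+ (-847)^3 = -1584131610803/2607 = -607645420.33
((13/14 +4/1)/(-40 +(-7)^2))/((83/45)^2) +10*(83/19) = 80345155/1832474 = 43.85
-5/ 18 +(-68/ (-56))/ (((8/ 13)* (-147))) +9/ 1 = 430145/ 49392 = 8.71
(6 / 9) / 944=1 / 1416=0.00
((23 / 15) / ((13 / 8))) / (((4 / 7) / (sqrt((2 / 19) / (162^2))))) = 0.00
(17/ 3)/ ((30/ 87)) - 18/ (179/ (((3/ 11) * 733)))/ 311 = 300705527/ 18370770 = 16.37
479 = 479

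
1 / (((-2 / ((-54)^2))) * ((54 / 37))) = -999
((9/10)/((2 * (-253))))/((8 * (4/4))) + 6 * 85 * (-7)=-144513609/40480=-3570.00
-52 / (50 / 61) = -1586 / 25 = -63.44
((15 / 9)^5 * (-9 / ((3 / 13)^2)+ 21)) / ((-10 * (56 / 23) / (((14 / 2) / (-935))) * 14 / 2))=-106375 / 1272348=-0.08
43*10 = 430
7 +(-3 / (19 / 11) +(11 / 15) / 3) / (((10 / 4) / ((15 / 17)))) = 31363 / 4845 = 6.47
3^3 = 27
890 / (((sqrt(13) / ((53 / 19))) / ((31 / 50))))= 146227 * sqrt(13) / 1235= 426.91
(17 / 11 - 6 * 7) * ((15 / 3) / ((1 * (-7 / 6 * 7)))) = 13350 / 539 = 24.77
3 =3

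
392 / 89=4.40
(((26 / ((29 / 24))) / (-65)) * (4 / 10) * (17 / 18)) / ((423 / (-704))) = 191488 / 920025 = 0.21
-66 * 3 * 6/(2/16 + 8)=-9504/65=-146.22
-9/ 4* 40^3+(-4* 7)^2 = -143216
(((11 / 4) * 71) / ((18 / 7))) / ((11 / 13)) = 6461 / 72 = 89.74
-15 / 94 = -0.16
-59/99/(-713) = 59/70587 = 0.00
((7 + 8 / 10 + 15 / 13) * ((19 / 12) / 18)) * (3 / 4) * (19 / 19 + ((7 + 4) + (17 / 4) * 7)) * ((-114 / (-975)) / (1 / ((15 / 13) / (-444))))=-5847839 / 780374400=-0.01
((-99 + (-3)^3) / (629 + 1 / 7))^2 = 21609 / 538756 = 0.04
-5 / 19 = -0.26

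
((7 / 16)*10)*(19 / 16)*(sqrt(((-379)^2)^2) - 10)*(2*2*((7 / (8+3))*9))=6017420745 / 352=17094945.30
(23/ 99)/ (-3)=-23/ 297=-0.08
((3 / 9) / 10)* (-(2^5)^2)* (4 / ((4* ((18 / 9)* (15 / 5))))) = -256 / 45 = -5.69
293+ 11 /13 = 3820 /13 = 293.85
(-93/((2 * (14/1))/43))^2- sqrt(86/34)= 15992001/784- sqrt(731)/17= 20396.37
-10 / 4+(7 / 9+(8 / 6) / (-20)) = -161 / 90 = -1.79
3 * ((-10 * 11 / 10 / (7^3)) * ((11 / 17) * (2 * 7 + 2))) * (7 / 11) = -528 / 833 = -0.63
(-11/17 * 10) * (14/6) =-15.10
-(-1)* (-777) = -777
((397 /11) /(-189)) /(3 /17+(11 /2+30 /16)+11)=-53992 /5245317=-0.01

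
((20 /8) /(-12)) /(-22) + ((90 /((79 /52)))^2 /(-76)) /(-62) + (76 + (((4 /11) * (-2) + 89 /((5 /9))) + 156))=392.23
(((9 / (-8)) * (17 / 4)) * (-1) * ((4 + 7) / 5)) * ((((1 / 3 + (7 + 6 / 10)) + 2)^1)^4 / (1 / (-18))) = -1843387.66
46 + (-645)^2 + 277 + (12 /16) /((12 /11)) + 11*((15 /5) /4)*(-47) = 6655375 /16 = 415960.94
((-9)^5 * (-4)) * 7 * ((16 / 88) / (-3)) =-1102248 / 11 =-100204.36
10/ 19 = 0.53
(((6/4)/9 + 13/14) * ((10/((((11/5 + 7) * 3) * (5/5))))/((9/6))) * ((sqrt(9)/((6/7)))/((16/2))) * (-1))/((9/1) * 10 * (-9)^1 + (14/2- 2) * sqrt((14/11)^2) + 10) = 55/377136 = 0.00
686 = 686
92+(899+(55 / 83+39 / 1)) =85545 / 83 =1030.66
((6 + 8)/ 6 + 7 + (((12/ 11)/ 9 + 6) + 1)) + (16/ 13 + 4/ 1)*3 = 4597/ 143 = 32.15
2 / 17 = 0.12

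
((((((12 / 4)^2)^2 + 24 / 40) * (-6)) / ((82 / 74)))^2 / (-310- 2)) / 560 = -21364614 / 19121375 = -1.12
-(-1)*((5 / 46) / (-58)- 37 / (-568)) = 0.06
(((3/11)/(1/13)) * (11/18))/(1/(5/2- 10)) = -65/4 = -16.25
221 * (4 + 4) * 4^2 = 28288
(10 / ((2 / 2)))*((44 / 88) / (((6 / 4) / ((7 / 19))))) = 70 / 57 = 1.23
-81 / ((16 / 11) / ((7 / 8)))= -6237 / 128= -48.73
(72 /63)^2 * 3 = 192 /49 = 3.92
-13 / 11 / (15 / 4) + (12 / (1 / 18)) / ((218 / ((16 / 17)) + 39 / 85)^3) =-18580106408155516 / 58959339474862695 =-0.32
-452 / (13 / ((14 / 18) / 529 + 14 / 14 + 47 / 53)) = -215364892 / 3280329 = -65.65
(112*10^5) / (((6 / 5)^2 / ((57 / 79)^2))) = 25270000000 / 6241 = 4049030.60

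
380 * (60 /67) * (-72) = -1641600 /67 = -24501.49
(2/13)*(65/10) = 1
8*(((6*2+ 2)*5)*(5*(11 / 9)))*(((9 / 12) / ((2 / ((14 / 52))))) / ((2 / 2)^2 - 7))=-13475 / 234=-57.59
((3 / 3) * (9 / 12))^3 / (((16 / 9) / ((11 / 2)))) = 2673 / 2048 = 1.31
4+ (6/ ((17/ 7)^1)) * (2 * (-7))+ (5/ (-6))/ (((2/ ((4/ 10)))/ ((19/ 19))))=-3137/ 102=-30.75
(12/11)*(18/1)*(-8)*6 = -10368/11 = -942.55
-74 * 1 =-74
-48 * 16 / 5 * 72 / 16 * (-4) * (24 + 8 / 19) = 6414336 / 95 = 67519.33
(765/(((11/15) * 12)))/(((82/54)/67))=6919425/1804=3835.60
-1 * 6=-6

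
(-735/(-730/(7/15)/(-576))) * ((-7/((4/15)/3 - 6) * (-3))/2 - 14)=29610504/6935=4269.72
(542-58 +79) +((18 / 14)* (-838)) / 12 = 6625 / 14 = 473.21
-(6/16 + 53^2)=-22475/8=-2809.38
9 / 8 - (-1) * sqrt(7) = 9 / 8 + sqrt(7) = 3.77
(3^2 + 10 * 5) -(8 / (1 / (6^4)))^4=-11555266180939717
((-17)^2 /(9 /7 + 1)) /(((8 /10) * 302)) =10115 /19328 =0.52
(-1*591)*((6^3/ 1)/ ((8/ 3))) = -47871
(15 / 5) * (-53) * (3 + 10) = -2067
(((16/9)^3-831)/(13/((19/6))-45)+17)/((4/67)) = 705567553/1132866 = 622.82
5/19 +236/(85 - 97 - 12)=-1091/114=-9.57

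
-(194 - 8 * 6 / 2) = -170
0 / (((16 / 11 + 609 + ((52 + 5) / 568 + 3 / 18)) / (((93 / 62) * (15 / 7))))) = 0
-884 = -884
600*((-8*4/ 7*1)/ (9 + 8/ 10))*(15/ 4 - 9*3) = 2232000/ 343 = 6507.29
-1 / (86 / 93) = -93 / 86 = -1.08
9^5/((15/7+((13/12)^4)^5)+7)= 1584657856558216709425594368/378395385940804003890871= 4187.84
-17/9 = -1.89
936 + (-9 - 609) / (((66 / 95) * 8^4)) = 42162631 / 45056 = 935.78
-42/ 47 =-0.89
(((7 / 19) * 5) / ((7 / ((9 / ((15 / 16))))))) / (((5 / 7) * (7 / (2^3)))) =384 / 95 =4.04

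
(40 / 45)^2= 64 / 81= 0.79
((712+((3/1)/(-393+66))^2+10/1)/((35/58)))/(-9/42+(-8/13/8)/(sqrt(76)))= -4792695065262/856917125+45275122074*sqrt(19)/856917125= -5362.65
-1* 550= -550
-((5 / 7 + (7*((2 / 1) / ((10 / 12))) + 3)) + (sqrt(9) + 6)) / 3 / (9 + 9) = -1033 / 1890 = -0.55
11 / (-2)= -11 / 2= -5.50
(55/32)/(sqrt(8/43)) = 55* sqrt(86)/128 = 3.98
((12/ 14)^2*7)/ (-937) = -36/ 6559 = -0.01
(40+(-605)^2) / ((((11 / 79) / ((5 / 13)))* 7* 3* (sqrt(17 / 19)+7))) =2747317825 / 392106-20656525* sqrt(323) / 392106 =6059.78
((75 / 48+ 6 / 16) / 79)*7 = 217 / 1264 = 0.17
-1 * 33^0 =-1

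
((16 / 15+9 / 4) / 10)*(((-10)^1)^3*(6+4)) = -3316.67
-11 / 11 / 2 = -0.50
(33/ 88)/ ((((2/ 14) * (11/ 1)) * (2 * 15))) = 0.01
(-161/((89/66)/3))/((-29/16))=510048/2581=197.62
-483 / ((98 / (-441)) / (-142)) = -308637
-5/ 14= -0.36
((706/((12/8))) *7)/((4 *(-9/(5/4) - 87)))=-12355/1413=-8.74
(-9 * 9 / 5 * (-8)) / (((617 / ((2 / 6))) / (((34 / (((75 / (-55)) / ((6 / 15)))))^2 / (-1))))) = -13428096 / 1928125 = -6.96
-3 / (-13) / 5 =3 / 65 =0.05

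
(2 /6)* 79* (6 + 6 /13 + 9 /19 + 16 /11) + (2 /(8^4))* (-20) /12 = 3688035055 /16693248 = 220.93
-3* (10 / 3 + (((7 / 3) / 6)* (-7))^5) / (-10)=-276176689 / 6298560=-43.85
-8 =-8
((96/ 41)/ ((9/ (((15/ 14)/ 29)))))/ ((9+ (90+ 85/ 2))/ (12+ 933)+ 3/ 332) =3585600/ 59227657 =0.06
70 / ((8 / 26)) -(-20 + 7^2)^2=-1227 / 2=-613.50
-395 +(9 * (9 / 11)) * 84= 223.55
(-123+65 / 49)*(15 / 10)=-182.51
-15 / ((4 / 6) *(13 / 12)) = -270 / 13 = -20.77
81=81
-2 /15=-0.13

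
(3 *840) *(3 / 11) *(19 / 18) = 7980 / 11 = 725.45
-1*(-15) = 15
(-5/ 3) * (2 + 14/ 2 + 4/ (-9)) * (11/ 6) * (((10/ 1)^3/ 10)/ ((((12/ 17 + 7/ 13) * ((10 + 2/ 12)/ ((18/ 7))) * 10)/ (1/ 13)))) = -748/ 183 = -4.09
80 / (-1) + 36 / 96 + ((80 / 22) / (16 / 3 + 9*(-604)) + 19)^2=281.35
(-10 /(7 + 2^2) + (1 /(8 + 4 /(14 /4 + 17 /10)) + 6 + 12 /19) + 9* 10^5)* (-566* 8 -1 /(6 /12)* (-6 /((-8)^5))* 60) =-10466014697334091 /2568192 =-4075246203.30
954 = 954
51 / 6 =17 / 2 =8.50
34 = 34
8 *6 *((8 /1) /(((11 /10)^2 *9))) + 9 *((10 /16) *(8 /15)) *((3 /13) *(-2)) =159866 /4719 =33.88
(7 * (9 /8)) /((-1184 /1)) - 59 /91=-564581 /861952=-0.66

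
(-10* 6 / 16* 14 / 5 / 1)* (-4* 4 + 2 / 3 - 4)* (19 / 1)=3857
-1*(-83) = 83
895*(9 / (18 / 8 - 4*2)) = -32220 / 23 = -1400.87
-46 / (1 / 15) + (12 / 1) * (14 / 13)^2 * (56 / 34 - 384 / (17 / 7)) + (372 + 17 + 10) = -7092363 / 2873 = -2468.63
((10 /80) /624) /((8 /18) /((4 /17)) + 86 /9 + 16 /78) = 3 /174464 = 0.00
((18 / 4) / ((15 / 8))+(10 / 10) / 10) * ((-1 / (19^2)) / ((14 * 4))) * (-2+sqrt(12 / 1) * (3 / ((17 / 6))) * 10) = 5 / 20216 -225 * sqrt(3) / 85918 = -0.00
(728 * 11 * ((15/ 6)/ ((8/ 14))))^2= 1227451225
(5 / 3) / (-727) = -5 / 2181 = -0.00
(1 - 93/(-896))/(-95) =-989/85120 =-0.01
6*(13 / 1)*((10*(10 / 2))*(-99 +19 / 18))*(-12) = 4583800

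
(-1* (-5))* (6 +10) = 80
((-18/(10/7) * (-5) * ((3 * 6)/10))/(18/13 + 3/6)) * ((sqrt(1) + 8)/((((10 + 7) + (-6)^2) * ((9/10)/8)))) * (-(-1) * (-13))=-438048/371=-1180.72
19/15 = 1.27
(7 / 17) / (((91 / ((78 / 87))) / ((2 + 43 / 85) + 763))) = 130136 / 41905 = 3.11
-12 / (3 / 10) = -40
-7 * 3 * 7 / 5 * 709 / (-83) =104223 / 415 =251.14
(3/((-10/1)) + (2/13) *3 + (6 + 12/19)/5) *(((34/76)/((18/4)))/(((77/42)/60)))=249900/51623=4.84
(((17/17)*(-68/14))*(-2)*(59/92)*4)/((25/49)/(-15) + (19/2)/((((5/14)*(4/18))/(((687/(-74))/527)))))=-32856594960/2825175859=-11.63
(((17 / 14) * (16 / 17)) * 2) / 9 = 16 / 63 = 0.25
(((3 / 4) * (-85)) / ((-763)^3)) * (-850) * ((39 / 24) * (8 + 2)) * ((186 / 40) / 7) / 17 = -0.00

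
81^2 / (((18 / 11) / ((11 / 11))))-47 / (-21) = 168493 / 42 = 4011.74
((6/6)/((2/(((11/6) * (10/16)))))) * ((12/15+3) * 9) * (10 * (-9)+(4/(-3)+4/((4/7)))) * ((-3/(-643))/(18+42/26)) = -687401/1748960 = -0.39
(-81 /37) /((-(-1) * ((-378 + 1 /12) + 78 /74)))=0.01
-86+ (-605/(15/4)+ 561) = 313.67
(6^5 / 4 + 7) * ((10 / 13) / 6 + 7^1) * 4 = 2169512 / 39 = 55628.51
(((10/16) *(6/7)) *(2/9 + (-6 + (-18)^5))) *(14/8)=-21257705/12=-1771475.42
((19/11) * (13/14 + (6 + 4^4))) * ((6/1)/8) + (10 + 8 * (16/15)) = 3318503/9240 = 359.15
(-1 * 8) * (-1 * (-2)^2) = 32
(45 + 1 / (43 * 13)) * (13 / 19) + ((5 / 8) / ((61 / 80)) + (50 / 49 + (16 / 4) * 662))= 344533432 / 128527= 2680.63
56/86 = 28/43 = 0.65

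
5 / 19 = 0.26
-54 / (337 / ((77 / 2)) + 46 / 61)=-126819 / 22328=-5.68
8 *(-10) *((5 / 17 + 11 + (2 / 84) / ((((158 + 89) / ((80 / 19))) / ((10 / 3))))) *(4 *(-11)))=199842114560 / 5026203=39760.06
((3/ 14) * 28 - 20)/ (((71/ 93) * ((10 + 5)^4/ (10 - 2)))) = -3472/ 1198125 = -0.00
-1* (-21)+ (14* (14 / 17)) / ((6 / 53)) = 6265 / 51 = 122.84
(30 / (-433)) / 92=-15 / 19918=-0.00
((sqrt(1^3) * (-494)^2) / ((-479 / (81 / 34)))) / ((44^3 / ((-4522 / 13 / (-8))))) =-50557689 / 81606272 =-0.62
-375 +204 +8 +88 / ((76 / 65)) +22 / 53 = -87933 / 1007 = -87.32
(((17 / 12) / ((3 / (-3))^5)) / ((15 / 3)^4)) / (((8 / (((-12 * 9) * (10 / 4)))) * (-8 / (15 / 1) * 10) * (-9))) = 51 / 32000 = 0.00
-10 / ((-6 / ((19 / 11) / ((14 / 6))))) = 95 / 77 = 1.23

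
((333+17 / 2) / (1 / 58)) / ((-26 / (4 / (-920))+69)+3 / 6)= 39614 / 12099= 3.27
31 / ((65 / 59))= 1829 / 65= 28.14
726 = 726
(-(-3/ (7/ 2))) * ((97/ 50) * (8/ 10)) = 1164/ 875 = 1.33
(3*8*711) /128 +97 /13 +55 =40721 /208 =195.77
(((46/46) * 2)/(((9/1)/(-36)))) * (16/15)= -128/15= -8.53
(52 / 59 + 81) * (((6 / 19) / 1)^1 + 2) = 212564 / 1121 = 189.62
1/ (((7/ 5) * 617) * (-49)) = -5/ 211631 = -0.00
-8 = -8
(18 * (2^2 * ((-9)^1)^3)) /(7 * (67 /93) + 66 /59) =-288001656 /33809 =-8518.49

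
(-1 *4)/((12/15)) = -5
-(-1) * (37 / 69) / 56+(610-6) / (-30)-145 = -1063397 / 6440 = -165.12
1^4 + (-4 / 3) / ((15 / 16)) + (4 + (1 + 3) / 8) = 367 / 90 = 4.08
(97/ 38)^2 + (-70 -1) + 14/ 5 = -445359/ 7220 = -61.68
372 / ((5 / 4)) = 1488 / 5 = 297.60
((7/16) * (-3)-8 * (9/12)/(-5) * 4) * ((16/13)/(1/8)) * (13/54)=124/15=8.27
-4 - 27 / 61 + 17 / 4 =-47 / 244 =-0.19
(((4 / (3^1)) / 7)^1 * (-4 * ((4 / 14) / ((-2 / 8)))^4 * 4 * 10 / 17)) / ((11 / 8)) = -20971520 / 9428727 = -2.22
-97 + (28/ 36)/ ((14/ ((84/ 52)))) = -7559/ 78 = -96.91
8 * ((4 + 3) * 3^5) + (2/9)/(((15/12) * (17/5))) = 2082032/153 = 13608.05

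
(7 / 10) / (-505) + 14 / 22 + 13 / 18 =339266 / 249975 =1.36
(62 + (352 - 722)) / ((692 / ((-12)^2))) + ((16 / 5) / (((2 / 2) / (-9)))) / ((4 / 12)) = -130176 / 865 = -150.49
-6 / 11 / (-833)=6 / 9163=0.00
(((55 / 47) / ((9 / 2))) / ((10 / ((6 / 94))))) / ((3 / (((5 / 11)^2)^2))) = 625 / 26461611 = 0.00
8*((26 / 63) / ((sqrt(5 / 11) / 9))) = 208*sqrt(55) / 35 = 44.07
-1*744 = -744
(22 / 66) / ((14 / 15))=5 / 14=0.36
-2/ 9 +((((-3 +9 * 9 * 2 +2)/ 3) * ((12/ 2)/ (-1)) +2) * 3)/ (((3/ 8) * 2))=-11522/ 9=-1280.22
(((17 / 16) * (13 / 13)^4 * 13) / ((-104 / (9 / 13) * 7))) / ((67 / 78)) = -459 / 30016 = -0.02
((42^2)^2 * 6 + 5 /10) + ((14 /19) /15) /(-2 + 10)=21284001217 /1140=18670176.51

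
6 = 6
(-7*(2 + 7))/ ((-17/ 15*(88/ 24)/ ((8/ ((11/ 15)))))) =340200/ 2057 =165.39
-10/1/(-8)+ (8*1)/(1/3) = 101/4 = 25.25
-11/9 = -1.22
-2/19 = -0.11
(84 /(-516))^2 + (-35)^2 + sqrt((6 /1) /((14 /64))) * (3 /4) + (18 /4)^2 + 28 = 6 * sqrt(21) /7 + 9417153 /7396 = 1277.20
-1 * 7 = -7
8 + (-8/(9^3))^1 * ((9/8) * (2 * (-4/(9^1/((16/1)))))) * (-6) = 1688/243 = 6.95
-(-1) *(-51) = -51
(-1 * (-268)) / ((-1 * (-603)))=4 / 9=0.44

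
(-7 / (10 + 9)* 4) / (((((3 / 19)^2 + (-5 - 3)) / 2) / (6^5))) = 8273664 / 2879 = 2873.80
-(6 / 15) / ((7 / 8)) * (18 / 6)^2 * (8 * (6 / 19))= -6912 / 665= -10.39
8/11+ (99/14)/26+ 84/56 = 10007/4004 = 2.50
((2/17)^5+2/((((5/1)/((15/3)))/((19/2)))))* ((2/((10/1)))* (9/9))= 5395463/1419857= 3.80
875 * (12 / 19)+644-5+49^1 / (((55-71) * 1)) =361325 / 304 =1188.57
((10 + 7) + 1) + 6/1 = 24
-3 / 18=-1 / 6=-0.17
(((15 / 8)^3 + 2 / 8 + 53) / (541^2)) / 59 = 30639 / 8841307648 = 0.00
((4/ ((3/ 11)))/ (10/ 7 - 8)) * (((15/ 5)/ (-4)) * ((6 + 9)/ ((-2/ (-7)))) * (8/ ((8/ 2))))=8085/ 46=175.76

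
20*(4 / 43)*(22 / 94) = 880 / 2021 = 0.44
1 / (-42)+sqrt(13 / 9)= -1 / 42+sqrt(13) / 3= 1.18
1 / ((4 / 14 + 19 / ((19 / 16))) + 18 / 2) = 7 / 177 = 0.04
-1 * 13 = -13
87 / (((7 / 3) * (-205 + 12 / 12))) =-87 / 476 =-0.18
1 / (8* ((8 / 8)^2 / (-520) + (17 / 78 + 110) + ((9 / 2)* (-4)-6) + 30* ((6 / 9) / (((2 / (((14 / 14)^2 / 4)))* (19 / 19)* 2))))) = 195 / 136447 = 0.00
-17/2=-8.50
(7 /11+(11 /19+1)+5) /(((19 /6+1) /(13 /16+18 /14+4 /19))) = 5556603 /1389850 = 4.00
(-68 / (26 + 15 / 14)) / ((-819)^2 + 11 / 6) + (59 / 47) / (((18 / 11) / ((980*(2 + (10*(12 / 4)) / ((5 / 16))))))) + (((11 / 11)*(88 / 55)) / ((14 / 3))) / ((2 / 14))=237689750432256728 / 3226040554545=73678.48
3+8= 11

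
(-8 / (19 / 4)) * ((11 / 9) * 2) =-704 / 171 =-4.12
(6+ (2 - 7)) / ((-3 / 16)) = -16 / 3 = -5.33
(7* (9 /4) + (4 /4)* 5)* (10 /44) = 415 /88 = 4.72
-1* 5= -5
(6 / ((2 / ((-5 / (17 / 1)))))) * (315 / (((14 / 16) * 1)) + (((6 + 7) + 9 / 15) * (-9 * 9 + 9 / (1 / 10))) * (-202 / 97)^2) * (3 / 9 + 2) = -293357736 / 159953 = -1834.02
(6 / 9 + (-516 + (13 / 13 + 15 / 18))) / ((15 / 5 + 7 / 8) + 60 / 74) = -151996 / 1387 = -109.59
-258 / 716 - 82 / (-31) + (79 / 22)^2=40767703 / 2685716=15.18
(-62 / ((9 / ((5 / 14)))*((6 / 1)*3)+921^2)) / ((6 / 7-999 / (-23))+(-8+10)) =-49910 / 31626604269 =-0.00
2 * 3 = 6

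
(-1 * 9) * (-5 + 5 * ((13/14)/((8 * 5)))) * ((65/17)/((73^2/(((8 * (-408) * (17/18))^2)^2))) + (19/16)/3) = 244772728259389530259/85946112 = 2847979071576.73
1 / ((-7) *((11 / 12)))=-12 / 77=-0.16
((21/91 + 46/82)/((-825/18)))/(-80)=633/2931500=0.00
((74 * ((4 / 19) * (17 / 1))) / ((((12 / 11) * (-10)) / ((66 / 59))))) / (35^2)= -152218 / 6866125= -0.02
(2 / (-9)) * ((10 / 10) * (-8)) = 16 / 9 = 1.78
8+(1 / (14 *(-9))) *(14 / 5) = 359 / 45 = 7.98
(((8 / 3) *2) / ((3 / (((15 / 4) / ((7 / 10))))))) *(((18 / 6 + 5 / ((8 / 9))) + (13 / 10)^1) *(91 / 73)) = 25805 / 219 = 117.83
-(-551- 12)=563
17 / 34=1 / 2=0.50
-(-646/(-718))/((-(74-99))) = -323/8975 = -0.04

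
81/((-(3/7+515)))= -567/3608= -0.16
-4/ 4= -1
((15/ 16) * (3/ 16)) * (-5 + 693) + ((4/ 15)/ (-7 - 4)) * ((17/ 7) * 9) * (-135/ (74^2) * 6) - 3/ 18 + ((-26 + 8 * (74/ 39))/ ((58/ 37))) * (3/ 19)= 4340498658163/ 36243519312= 119.76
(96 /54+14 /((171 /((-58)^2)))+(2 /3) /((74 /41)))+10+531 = 1726348 /2109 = 818.56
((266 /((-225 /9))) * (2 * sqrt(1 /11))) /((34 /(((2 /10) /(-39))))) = 266 * sqrt(11) /911625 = 0.00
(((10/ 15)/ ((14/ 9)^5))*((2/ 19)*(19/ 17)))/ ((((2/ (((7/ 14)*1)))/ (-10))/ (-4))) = 98415/ 1142876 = 0.09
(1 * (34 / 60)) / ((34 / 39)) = 13 / 20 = 0.65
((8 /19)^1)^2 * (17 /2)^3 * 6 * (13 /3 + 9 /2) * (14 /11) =7344.14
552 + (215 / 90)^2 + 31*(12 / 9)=599.04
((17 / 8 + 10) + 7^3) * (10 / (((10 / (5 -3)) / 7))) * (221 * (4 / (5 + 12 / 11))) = 48345297 / 67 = 721571.60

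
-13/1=-13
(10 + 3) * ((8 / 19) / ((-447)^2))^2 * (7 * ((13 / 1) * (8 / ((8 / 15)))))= 378560 / 4804144256547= 0.00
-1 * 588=-588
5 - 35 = -30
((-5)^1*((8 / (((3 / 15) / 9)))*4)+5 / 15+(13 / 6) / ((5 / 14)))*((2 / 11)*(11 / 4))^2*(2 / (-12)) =299.73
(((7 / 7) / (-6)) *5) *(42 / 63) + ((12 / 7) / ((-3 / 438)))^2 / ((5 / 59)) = 1629905399 / 2205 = 739186.12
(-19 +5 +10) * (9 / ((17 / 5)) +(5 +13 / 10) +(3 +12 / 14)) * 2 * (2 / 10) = -60948 / 2975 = -20.49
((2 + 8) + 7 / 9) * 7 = 679 / 9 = 75.44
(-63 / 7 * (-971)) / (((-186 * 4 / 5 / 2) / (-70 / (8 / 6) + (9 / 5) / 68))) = 51970833 / 8432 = 6163.52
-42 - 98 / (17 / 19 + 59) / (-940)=-22463189 / 534860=-42.00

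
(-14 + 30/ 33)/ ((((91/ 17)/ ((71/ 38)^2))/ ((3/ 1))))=-9255276/ 361361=-25.61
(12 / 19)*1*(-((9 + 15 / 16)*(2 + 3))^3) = -1507379625 / 19456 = -77476.34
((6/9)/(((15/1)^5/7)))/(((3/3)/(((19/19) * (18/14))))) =0.00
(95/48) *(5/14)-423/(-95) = 329381/63840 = 5.16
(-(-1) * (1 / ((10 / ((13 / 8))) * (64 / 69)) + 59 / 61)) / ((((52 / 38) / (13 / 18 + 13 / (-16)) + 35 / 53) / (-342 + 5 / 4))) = 489718511177 / 18238238720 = 26.85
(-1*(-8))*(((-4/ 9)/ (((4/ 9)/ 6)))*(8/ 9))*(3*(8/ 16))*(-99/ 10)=3168/ 5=633.60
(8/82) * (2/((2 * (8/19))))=19/82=0.23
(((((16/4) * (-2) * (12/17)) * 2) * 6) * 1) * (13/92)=-3744/391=-9.58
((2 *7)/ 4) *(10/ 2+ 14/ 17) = 693/ 34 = 20.38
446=446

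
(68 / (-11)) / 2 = -34 / 11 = -3.09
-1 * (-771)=771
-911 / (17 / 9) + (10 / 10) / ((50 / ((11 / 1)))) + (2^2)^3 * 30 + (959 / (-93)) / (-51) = 341052073 / 237150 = 1438.13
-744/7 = -106.29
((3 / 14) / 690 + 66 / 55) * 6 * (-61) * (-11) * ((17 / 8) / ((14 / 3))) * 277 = 21982304223 / 36064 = 609535.94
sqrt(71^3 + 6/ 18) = sqrt(3221202)/ 3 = 598.26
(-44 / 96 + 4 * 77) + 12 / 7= 51955 / 168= 309.26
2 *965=1930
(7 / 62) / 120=7 / 7440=0.00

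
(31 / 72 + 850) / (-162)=-61231 / 11664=-5.25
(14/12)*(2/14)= 1/6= 0.17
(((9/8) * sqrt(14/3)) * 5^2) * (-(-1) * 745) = 55875 * sqrt(42)/8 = 45263.92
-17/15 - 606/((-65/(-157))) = -1464.86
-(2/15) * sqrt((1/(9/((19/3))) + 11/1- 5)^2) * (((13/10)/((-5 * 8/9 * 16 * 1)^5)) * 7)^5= 10010672498918512413105541292609199/3568119231764899702645714923623737840956866560000000000000000000000000000000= 0.00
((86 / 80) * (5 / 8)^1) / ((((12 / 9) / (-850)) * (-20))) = 10965 / 512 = 21.42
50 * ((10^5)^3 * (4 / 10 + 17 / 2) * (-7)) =-3115000000000000000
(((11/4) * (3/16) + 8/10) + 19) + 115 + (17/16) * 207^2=14611961/320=45662.38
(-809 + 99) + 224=-486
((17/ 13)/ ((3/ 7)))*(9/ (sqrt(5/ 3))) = 357*sqrt(15)/ 65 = 21.27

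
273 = 273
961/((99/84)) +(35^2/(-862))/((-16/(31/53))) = 19670355383/24122208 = 815.45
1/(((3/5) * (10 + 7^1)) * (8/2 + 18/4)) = 10/867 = 0.01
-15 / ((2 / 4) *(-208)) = 15 / 104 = 0.14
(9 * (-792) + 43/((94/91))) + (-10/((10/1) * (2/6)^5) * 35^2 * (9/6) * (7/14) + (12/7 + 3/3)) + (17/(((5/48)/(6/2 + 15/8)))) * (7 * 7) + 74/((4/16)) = -1257171563/6580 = -191059.51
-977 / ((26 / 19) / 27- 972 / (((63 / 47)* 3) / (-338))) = -3508407 / 293382830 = -0.01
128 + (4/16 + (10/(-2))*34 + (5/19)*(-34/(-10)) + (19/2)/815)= -2529853/61940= -40.84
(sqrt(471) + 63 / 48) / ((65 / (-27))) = -27 * sqrt(471) / 65 - 567 / 1040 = -9.56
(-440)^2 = 193600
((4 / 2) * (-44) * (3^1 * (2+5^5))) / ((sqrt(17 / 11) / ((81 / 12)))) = -5572314 * sqrt(187) / 17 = -4482367.52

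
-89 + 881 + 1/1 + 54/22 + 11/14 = 122621/154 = 796.24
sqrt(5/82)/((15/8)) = 4 * sqrt(410)/615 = 0.13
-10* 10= -100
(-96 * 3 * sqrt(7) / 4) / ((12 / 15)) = -90 * sqrt(7) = -238.12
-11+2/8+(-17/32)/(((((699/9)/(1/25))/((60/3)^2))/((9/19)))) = -191279/17708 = -10.80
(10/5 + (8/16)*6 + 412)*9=3753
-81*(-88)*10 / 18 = 3960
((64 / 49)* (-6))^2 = 61.41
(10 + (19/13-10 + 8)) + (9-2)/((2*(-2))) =7.71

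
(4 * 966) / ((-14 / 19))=-5244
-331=-331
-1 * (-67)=67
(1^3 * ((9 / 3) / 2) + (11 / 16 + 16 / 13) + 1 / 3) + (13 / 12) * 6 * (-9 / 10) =-6547 / 3120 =-2.10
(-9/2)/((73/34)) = -153/73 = -2.10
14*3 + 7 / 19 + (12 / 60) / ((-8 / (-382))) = 51.92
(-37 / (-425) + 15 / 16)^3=338171833063 / 314432000000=1.08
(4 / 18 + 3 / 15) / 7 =19 / 315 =0.06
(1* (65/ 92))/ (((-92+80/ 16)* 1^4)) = -65/ 8004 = -0.01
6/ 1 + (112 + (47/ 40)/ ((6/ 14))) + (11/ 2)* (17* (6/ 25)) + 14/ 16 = 43217/ 300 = 144.06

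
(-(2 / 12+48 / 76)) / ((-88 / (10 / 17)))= 0.01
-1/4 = -0.25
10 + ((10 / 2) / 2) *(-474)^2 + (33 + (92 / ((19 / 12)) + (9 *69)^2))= 18001210 / 19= 947432.11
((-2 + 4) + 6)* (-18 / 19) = -144 / 19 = -7.58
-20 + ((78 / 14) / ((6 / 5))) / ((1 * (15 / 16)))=-316 / 21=-15.05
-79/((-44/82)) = 3239/22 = 147.23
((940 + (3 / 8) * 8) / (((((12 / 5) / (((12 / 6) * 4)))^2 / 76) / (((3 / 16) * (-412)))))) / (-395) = 36909020 / 237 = 155734.26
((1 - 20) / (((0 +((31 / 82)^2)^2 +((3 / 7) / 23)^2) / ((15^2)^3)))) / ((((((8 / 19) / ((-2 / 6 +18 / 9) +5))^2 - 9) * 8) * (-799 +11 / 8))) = -376798569369584250000 / 2076147989067811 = -181489.26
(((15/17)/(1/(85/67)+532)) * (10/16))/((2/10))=1875/362296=0.01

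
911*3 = 2733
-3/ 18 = -1/ 6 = -0.17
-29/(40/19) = -551/40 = -13.78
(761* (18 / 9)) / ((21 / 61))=4421.05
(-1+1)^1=0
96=96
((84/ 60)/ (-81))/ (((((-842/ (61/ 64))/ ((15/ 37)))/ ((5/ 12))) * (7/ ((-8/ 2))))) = -305/ 161502336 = -0.00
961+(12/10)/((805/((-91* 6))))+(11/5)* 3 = 555902/575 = 966.79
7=7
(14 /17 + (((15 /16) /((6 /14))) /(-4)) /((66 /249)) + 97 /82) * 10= -278485 /490688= -0.57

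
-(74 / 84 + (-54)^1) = 2231 / 42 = 53.12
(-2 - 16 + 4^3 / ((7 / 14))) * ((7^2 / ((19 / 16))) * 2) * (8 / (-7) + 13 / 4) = 363440 / 19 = 19128.42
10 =10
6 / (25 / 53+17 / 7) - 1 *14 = -11.93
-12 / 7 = -1.71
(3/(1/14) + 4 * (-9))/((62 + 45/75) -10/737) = 7370/76877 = 0.10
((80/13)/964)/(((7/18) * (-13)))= -360/285103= -0.00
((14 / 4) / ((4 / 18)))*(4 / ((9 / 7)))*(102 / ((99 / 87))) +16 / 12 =144986 / 33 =4393.52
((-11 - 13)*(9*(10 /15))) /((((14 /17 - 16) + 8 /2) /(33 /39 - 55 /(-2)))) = 451044 /1235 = 365.22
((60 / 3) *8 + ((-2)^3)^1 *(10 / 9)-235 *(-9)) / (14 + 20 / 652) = 3324385 / 20583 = 161.51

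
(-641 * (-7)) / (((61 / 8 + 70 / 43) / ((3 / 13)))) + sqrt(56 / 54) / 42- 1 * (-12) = sqrt(21) / 189 + 1709044 / 13793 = 123.93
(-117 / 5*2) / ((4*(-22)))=117 / 220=0.53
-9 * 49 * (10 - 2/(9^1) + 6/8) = -18571/4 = -4642.75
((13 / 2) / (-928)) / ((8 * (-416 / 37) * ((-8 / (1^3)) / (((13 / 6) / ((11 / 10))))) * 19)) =-2405 / 2383282176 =-0.00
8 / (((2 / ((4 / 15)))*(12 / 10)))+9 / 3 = 3.89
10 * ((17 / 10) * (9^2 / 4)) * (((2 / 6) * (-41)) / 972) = -697 / 144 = -4.84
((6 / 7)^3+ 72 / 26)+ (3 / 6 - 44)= -357621 / 8918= -40.10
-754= -754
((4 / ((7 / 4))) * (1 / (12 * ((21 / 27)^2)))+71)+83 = 52930 / 343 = 154.31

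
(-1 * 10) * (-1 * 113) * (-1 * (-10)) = 11300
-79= -79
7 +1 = 8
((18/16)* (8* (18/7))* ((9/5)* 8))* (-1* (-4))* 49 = 326592/5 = 65318.40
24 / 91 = 0.26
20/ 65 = 4/ 13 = 0.31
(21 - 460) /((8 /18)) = -3951 /4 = -987.75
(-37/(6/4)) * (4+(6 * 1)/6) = -370/3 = -123.33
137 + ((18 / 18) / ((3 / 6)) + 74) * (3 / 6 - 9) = -509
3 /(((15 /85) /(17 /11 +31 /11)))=816 /11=74.18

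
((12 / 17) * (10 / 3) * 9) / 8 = 2.65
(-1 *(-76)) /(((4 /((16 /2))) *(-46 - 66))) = -19 /14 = -1.36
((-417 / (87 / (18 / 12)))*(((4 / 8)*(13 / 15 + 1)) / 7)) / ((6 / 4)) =-278 / 435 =-0.64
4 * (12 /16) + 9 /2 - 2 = 11 /2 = 5.50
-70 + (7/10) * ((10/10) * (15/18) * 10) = -385/6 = -64.17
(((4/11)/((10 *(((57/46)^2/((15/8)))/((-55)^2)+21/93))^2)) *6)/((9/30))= 4474276306637500/3144407980150441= 1.42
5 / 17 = 0.29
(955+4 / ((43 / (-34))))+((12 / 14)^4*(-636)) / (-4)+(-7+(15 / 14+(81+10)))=231828621 / 206486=1122.73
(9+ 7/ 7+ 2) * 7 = 84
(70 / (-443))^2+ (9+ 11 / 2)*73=1058.52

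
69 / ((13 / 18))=1242 / 13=95.54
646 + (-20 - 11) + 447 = 1062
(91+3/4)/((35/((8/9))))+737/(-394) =57041/124110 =0.46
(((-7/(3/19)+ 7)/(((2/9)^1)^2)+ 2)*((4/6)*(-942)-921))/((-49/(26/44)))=-7591649/539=-14084.69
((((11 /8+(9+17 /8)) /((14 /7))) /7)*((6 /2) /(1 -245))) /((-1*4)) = 75 /27328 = 0.00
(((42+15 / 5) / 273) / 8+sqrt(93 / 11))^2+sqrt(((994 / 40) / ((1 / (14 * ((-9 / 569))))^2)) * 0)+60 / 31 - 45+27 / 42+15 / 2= -4783180299 / 180724544+15 * sqrt(1023) / 4004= -26.35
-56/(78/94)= -2632/39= -67.49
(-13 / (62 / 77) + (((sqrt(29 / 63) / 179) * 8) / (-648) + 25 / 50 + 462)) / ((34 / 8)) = 55348 / 527 - 4 * sqrt(203) / 5176143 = 105.02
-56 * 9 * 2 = -1008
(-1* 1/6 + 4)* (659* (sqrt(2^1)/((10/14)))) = 106099* sqrt(2)/30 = 5001.55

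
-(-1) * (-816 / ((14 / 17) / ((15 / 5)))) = -20808 / 7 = -2972.57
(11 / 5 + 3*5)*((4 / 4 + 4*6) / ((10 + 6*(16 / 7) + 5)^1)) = 3010 / 201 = 14.98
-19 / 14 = -1.36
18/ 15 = 1.20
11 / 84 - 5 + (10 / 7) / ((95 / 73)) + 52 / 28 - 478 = -765943 / 1596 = -479.91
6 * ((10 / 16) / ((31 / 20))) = 75 / 31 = 2.42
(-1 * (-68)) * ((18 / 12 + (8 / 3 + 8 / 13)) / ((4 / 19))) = 120479 / 78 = 1544.60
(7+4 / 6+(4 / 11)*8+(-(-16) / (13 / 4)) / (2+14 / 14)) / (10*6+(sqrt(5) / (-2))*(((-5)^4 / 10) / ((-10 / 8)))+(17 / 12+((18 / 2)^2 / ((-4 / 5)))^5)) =-175432674625591729152 / 152801906886568495560106131887 -412169011200*sqrt(5) / 152801906886568495560106131887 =-0.00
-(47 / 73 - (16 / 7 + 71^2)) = 2576790 / 511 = 5042.64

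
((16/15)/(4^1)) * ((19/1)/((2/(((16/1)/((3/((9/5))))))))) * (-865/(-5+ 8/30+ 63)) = -8304/23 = -361.04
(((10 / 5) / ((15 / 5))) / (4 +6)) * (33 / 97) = 11 / 485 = 0.02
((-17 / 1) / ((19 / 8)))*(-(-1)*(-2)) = 272 / 19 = 14.32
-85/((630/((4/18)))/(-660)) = 3740/189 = 19.79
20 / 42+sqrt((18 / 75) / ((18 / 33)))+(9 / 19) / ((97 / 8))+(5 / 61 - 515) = -1214444768 / 2360883+sqrt(11) / 5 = -513.74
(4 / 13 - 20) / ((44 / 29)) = -12.98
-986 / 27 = -36.52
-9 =-9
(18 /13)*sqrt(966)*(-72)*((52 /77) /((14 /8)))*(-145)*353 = 1061372160*sqrt(966) /539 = 61202264.27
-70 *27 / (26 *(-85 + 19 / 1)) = 315 / 286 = 1.10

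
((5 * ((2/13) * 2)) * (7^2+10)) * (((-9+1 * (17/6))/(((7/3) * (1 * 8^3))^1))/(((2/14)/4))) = -10915/832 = -13.12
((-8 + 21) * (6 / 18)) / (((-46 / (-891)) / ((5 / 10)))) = 3861 / 92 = 41.97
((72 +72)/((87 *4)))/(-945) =-4/9135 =-0.00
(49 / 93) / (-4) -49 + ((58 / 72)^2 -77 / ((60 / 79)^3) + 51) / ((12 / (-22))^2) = -337199070259 / 723168000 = -466.28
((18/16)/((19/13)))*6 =351/76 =4.62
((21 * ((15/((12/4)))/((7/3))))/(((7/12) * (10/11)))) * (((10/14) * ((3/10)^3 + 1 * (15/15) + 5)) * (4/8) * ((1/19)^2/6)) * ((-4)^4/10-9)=1010691/722000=1.40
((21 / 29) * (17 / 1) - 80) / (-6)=1963 / 174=11.28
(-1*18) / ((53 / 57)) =-1026 / 53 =-19.36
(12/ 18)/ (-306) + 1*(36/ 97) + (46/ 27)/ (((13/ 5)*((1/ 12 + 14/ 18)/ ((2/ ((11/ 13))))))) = 32909047/ 15182343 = 2.17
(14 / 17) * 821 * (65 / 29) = 747110 / 493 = 1515.44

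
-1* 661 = -661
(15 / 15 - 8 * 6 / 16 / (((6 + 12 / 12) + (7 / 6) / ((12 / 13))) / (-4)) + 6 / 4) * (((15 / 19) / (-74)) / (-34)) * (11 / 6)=51733 / 22754704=0.00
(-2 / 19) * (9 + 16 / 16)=-20 / 19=-1.05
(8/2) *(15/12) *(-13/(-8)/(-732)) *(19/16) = -1235/93696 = -0.01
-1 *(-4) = 4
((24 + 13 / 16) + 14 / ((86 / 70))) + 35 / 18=236239 / 6192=38.15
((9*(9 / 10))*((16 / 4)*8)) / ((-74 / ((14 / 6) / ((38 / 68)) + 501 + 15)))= -1280880 / 703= -1822.02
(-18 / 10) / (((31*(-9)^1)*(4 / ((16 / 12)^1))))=1 / 465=0.00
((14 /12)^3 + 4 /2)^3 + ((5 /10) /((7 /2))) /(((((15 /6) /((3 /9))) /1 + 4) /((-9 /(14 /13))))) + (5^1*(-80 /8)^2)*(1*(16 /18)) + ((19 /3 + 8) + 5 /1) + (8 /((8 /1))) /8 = 5792227006529 /11357563392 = 509.99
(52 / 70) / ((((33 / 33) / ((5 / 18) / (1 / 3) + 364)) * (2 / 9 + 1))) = 221.74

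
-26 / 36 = -13 / 18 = -0.72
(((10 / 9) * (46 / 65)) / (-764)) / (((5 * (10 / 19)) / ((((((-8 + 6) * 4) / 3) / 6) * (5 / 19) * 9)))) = 0.00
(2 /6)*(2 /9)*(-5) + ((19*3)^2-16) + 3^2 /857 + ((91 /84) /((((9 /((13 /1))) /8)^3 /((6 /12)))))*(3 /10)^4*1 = 15615981536 /4820625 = 3239.41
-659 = -659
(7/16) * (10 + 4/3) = 119/24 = 4.96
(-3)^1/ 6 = -1/ 2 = -0.50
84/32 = 21/8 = 2.62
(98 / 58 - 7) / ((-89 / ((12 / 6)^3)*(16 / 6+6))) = 1848 / 33553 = 0.06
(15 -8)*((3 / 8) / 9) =7 / 24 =0.29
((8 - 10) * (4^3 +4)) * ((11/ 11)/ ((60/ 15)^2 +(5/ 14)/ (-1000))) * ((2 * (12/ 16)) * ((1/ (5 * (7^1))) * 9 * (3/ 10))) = -14688/ 14933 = -0.98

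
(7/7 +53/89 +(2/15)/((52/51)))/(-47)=-19973/543790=-0.04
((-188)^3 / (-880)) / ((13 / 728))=23256352 / 55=422842.76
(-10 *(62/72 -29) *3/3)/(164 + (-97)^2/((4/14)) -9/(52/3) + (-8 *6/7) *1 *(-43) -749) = 184366/21386277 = 0.01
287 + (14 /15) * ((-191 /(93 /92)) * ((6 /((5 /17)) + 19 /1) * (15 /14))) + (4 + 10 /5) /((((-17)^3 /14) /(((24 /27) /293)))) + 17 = -1593212105212 /223123895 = -7140.48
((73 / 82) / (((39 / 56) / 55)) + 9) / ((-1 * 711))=-126811 / 1136889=-0.11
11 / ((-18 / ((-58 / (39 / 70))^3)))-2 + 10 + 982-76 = 368566746094 / 533871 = 690366.67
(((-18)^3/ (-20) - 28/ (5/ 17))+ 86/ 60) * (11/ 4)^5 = 191167537/ 6144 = 31114.51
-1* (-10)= 10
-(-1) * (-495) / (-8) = 495 / 8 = 61.88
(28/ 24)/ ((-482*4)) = -7/ 11568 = -0.00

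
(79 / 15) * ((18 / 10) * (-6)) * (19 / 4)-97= -18359 / 50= -367.18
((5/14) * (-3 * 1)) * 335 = -5025/14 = -358.93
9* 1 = 9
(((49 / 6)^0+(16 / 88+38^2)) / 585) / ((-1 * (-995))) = 5299 / 2134275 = 0.00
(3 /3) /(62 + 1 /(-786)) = 786 /48731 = 0.02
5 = 5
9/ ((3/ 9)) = 27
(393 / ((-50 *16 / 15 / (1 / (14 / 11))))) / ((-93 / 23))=99429 / 69440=1.43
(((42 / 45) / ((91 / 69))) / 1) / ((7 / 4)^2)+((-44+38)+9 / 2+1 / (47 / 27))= -207911 / 299390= -0.69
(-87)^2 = 7569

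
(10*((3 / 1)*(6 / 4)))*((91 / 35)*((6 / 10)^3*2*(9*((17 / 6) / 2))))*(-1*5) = -161109 / 50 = -3222.18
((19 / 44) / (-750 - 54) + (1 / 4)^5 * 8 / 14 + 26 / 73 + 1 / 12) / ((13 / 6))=127123819 / 626674048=0.20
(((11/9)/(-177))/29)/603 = -11/27856791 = -0.00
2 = 2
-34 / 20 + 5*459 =22933 / 10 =2293.30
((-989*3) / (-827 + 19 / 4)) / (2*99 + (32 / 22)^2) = 2838 / 157391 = 0.02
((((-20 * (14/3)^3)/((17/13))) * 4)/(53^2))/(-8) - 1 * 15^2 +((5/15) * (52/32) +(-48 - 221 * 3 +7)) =-9573867131/10314648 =-928.18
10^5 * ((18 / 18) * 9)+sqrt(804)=2 * sqrt(201)+900000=900028.35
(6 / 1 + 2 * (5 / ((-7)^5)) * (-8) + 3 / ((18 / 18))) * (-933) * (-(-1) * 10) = -1412030190 / 16807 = -84014.41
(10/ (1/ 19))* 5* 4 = 3800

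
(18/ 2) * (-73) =-657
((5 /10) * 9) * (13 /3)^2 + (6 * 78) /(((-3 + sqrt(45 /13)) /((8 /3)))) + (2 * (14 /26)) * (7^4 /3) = 21091 /78 - 52 * sqrt(65) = -148.84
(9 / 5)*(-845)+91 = -1430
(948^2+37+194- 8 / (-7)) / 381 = 6292553 / 2667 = 2359.41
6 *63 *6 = 2268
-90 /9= -10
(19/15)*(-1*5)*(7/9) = -133/27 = -4.93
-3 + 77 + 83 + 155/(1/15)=2482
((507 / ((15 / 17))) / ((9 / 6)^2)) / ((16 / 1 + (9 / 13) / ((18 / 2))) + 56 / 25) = 746980 / 53577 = 13.94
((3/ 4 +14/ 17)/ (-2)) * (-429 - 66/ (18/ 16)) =156541/ 408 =383.68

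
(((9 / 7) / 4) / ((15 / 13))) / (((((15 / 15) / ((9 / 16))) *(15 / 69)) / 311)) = 2510703 / 11200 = 224.17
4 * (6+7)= 52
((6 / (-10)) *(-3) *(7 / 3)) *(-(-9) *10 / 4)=189 / 2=94.50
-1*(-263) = 263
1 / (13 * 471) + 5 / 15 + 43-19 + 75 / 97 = 14911643 / 593931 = 25.11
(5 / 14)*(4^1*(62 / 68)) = 155 / 119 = 1.30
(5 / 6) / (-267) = -5 / 1602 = -0.00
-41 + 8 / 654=-13403 / 327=-40.99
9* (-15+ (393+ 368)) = 6714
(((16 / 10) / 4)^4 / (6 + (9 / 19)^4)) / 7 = 2085136 / 3449630625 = 0.00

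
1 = 1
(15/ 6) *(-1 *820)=-2050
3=3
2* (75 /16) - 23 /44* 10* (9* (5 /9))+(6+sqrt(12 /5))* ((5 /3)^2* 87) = 290* sqrt(15) /3+126125 /88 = 1807.63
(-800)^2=640000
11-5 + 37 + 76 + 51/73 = 119.70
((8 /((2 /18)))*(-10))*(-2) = 1440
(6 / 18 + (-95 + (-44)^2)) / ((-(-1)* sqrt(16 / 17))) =1381* sqrt(17) / 3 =1898.00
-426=-426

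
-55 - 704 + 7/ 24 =-18209/ 24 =-758.71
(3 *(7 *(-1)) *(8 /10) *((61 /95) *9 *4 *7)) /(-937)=1291248 /445075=2.90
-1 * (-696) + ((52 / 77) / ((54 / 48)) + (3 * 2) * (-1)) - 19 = 671.60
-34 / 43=-0.79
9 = 9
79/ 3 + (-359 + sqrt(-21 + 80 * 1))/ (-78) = 2413/ 78 - sqrt(59)/ 78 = 30.84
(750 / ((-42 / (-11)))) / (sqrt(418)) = 125* sqrt(418) / 266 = 9.61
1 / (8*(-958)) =-1 / 7664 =-0.00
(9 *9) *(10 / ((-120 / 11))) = -297 / 4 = -74.25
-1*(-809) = 809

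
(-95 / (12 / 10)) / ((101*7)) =-475 / 4242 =-0.11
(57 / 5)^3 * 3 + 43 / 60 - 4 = 6662023 / 1500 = 4441.35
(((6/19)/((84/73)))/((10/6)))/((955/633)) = 138627/1270150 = 0.11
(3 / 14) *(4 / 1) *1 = 6 / 7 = 0.86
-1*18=-18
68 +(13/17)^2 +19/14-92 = -89247/4046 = -22.06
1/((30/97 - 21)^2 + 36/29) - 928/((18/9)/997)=-54195519221299/117152145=-462608.00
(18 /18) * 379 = 379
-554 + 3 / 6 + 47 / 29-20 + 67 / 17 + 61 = -499841 / 986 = -506.94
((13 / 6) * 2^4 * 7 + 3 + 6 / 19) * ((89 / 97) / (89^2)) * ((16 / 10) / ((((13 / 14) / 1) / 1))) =1570352 / 31985265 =0.05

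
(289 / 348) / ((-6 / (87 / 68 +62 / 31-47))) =6.05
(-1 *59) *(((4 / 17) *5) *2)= -2360 / 17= -138.82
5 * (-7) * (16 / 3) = -560 / 3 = -186.67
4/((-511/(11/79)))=-44/40369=-0.00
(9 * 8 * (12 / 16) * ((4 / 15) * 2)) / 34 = 72 / 85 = 0.85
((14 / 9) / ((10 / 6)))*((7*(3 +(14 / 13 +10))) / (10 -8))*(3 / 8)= 8967 / 520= 17.24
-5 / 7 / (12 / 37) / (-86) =185 / 7224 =0.03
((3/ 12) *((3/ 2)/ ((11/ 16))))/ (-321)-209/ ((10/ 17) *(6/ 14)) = -29273227/ 35310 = -829.04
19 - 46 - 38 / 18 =-262 / 9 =-29.11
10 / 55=2 / 11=0.18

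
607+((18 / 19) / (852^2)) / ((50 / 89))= 23255141289 / 38311600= 607.00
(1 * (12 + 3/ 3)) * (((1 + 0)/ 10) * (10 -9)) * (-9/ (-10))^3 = 9477/ 10000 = 0.95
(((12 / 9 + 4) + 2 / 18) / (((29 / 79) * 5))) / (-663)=-0.00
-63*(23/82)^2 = -33327/6724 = -4.96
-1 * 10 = -10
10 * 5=50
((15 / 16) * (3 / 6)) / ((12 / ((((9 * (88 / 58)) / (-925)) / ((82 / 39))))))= -3861 / 14077760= -0.00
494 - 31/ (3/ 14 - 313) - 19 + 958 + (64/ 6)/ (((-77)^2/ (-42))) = 5315102971/ 3709013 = 1433.02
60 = 60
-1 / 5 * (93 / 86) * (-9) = 837 / 430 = 1.95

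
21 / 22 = 0.95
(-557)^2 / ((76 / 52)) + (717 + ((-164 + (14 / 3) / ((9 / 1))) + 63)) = 212892.15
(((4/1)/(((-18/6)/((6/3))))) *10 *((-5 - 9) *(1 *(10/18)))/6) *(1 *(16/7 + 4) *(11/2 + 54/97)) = 10340000/7857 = 1316.02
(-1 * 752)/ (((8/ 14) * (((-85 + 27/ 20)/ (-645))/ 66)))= -160063200/ 239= -669720.50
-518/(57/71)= -36778/57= -645.23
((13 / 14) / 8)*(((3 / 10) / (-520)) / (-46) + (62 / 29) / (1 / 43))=91101041 / 8537600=10.67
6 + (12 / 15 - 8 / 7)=198 / 35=5.66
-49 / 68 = -0.72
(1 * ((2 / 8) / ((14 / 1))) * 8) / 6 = 1 / 42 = 0.02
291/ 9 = 97/ 3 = 32.33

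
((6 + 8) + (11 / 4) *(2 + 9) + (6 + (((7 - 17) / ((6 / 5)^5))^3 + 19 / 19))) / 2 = -802574708185 / 117546246144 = -6.83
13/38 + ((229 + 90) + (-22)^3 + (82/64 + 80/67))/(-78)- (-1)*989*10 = 10615437813/1059136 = 10022.73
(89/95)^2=7921/9025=0.88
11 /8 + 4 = 5.38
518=518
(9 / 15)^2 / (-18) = -1 / 50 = -0.02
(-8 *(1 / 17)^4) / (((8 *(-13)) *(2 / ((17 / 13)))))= 1 / 1660594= 0.00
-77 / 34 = -2.26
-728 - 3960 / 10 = -1124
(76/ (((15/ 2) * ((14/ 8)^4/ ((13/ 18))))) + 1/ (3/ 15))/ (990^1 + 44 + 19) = 1873603/ 341314155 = 0.01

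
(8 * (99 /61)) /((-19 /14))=-11088 /1159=-9.57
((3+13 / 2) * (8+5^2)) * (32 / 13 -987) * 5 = -40124865 / 26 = -1543264.04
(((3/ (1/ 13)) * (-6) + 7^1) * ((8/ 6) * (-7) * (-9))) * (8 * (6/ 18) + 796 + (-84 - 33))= -12998020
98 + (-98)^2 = 9702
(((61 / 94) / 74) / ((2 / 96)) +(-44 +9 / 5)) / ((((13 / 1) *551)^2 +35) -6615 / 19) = -6902111 / 8476380406395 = -0.00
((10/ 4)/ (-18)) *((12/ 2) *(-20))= 50/ 3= 16.67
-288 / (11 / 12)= -3456 / 11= -314.18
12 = 12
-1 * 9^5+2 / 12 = -354293 / 6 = -59048.83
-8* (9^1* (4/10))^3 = -46656/125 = -373.25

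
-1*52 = -52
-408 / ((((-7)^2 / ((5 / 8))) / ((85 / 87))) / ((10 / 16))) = -36125 / 11368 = -3.18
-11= -11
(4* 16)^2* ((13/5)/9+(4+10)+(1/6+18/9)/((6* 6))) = 7934464/135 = 58773.81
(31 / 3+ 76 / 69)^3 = 1495.15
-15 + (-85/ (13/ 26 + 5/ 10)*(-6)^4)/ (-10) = 11001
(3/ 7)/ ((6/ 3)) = 3/ 14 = 0.21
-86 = -86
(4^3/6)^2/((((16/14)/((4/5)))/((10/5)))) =7168/45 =159.29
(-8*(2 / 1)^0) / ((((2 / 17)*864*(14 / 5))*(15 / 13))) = -0.02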